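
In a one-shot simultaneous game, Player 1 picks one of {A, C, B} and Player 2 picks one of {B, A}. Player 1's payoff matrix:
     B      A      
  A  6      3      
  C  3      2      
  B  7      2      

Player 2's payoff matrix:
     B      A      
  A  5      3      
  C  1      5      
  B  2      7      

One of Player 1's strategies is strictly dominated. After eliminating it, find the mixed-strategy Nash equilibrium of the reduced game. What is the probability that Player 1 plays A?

Player 1's strategy C is strictly dominated by A: 6 > 3 and 3 > 2. Eliminate C.
For Player 2 to be willing to mix, Player 2 must be indifferent between B and A, which pins down Player 1's mix.
  Player 2's expected payoff from B: p·5 + (1−p)·2 = 3p + 2
  Player 2's expected payoff from A: p·3 + (1−p)·7 = -4p + 7
  3p + 2 = -4p + 7  ⇒  7p = 5  ⇒  p = 5/7.

p = 5/7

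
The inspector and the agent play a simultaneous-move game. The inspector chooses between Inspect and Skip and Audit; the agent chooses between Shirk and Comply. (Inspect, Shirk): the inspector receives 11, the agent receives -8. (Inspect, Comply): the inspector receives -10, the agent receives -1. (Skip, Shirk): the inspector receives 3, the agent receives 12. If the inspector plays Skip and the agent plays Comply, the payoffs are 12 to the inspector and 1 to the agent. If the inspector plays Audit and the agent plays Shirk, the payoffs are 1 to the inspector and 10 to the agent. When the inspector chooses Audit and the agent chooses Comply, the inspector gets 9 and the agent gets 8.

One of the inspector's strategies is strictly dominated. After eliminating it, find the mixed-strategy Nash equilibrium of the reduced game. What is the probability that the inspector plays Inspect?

p = 11/18

The inspector's strategy Audit is strictly dominated by Skip: 3 > 1 and 12 > 9. Eliminate Audit.
In a mixed equilibrium the agent is indifferent between Shirk and Comply; this condition fixes p.
  the agent's payoff to Shirk: p·(-8) + (1−p)·12 = -20p + 12
  the agent's payoff to Comply: p·(-1) + (1−p)·1 = -2p + 1
  -20p + 12 = -2p + 1  ⇒  -18p = -11  ⇒  p = 11/18.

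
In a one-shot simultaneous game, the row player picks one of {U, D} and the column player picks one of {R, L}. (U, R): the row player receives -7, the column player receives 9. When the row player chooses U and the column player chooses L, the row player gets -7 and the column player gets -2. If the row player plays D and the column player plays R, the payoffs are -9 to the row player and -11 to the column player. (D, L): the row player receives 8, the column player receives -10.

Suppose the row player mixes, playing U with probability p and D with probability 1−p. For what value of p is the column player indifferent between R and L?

The column player's indifference between R and L determines the row player's mixing probability p:
  the column player's expected payoff from R: p·9 + (1−p)·(-11) = 20p - 11
  the column player's expected payoff from L: p·(-2) + (1−p)·(-10) = 8p - 10
  20p - 11 = 8p - 10  ⇒  12p = 1  ⇒  p = 1/12.

p = 1/12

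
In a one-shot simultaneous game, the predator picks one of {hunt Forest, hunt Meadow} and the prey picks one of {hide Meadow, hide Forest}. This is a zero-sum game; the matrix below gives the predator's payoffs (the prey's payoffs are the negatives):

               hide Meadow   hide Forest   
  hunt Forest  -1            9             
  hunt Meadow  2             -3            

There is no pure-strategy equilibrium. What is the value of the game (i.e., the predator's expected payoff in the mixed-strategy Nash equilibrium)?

v = 1

The predator's indifference between hunt Forest and hunt Meadow determines the prey's mixing probability q:
  the predator's expected payoff from hunt Forest: q·(-1) + (1−q)·9 = -10q + 9
  the predator's expected payoff from hunt Meadow: q·2 + (1−q)·(-3) = 5q - 3
  -10q + 9 = 5q - 3  ⇒  -15q = -12  ⇒  q = 4/5.
The value is the predator's expected payoff against this mix (using hunt Forest): (4/5)·(-1) + (1/5)·9 = 1.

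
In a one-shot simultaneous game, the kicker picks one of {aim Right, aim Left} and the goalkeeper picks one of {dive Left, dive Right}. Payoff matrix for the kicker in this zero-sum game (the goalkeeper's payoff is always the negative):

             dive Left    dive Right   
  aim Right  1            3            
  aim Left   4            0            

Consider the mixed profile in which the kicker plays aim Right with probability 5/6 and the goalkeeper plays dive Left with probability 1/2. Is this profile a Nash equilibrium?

No

Given the kicker's mix p = 5/6, the goalkeeper's payoff from dive Left is -3/2 but from dive Right is -5/2. The goalkeeper strictly prefers dive Left, so the goalkeeper would not mix.
So the proposed profile is not a Nash equilibrium.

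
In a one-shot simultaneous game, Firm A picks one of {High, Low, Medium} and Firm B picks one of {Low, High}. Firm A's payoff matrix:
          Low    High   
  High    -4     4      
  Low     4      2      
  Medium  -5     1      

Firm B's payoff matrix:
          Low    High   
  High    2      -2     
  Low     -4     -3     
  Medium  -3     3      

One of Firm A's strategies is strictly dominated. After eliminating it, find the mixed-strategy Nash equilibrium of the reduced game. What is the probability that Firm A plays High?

p = 1/5

Firm A's strategy Medium is strictly dominated by High: -4 > -5 and 4 > 1. Eliminate Medium.
Firm B's indifference between Low and High determines Firm A's mixing probability p:
  Firm B's payoff to Low: p·2 + (1−p)·(-4) = 6p - 4
  Firm B's payoff to High: p·(-2) + (1−p)·(-3) = p - 3
  6p - 4 = p - 3  ⇒  5p = 1  ⇒  p = 1/5.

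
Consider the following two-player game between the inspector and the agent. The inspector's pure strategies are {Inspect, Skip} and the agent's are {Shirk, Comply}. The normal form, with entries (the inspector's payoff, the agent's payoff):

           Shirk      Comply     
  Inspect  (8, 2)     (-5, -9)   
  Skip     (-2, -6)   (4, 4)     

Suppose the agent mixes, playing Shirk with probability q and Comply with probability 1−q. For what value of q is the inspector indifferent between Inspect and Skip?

q = 9/19

In a mixed equilibrium the inspector is indifferent between Inspect and Skip; this condition fixes q.
  the inspector's payoff from Inspect: q·8 + (1−q)·(-5) = 13q - 5
  the inspector's payoff from Skip: q·(-2) + (1−q)·4 = -6q + 4
  13q - 5 = -6q + 4  ⇒  19q = 9  ⇒  q = 9/19.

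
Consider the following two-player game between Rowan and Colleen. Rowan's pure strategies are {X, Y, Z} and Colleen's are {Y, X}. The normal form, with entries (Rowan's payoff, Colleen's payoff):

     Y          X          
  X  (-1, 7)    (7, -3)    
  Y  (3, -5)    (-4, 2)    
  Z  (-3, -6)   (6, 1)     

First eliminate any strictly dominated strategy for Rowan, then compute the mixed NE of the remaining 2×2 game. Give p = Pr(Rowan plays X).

Rowan's strategy Z is strictly dominated by X: -1 > -3 and 7 > 6. Eliminate Z.
For Colleen to be willing to mix, Colleen must be indifferent between Y and X, which pins down Rowan's mix.
  Colleen's payoff from Y: p·7 + (1−p)·(-5) = 12p - 5
  Colleen's payoff from X: p·(-3) + (1−p)·2 = -5p + 2
  12p - 5 = -5p + 2  ⇒  17p = 7  ⇒  p = 7/17.

p = 7/17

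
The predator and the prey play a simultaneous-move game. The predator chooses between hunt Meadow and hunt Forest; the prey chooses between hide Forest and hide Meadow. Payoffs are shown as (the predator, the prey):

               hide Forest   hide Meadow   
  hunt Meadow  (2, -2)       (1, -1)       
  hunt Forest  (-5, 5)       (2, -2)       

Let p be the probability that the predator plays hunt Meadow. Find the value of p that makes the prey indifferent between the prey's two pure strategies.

p = 7/8

The predator's mix must leave the prey indifferent between hide Forest and hide Meadow.
  the prey's expected payoff from hide Forest: p·(-2) + (1−p)·5 = -7p + 5
  the prey's expected payoff from hide Meadow: p·(-1) + (1−p)·(-2) = p - 2
  -7p + 5 = p - 2  ⇒  -8p = -7  ⇒  p = 7/8.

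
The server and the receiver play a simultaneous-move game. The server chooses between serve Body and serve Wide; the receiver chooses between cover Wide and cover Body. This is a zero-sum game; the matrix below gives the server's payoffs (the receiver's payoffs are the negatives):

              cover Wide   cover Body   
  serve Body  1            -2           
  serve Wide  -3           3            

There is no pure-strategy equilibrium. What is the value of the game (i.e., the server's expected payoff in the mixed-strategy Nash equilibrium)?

In a mixed equilibrium the server is indifferent between serve Body and serve Wide; this condition fixes q.
  the server's expected payoff from serve Body: q·1 + (1−q)·(-2) = 3q - 2
  the server's expected payoff from serve Wide: q·(-3) + (1−q)·3 = -6q + 3
  3q - 2 = -6q + 3  ⇒  9q = 5  ⇒  q = 5/9.
The value is the server's expected payoff against this mix (using serve Body): (5/9)·1 + (4/9)·(-2) = -1/3.

v = -1/3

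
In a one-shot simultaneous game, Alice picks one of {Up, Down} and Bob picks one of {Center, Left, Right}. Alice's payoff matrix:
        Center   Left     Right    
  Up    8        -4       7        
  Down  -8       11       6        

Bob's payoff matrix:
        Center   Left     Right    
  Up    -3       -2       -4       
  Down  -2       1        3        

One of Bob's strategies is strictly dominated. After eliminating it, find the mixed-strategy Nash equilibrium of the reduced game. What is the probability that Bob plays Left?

Bob's strategy Center is strictly dominated by Left: -2 > -3 and 1 > -2. Eliminate Center.
Alice's indifference between Up and Down determines Bob's mixing probability q:
  Alice's payoff to Up: q·(-4) + (1−q)·7 = -11q + 7
  Alice's payoff to Down: q·11 + (1−q)·6 = 5q + 6
  -11q + 7 = 5q + 6  ⇒  -16q = -1  ⇒  q = 1/16.

q = 1/16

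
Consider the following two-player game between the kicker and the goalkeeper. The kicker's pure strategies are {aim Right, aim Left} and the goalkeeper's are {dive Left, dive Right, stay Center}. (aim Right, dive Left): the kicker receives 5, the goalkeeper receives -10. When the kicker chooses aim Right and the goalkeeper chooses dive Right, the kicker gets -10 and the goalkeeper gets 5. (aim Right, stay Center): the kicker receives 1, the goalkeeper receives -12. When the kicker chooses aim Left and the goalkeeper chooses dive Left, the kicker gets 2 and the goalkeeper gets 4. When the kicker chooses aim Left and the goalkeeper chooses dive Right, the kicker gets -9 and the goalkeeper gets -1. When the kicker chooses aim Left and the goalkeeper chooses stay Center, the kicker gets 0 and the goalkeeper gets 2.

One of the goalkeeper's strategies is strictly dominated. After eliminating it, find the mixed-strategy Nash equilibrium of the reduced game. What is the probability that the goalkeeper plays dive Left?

q = 1/4

The goalkeeper's strategy stay Center is strictly dominated by dive Left: -10 > -12 and 4 > 2. Eliminate stay Center.
The kicker's indifference between aim Right and aim Left determines the goalkeeper's mixing probability q:
  the kicker's payoff to aim Right: q·5 + (1−q)·(-10) = 15q - 10
  the kicker's payoff to aim Left: q·2 + (1−q)·(-9) = 11q - 9
  15q - 10 = 11q - 9  ⇒  4q = 1  ⇒  q = 1/4.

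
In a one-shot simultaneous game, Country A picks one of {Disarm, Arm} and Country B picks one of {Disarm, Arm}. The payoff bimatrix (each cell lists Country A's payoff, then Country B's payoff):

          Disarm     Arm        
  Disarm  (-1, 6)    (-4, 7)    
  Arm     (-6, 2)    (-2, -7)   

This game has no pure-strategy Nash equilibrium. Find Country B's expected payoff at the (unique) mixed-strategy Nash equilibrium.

For Country B to be willing to mix, Country B must be indifferent between Disarm and Arm, which pins down Country A's mix.
  Country B's payoff to Disarm: p·6 + (1−p)·2 = 4p + 2
  Country B's payoff to Arm: p·7 + (1−p)·(-7) = 14p - 7
  4p + 2 = 14p - 7  ⇒  -10p = -9  ⇒  p = 9/10.
At equilibrium Country B is indifferent across columns, so Country B's payoff equals the payoff from Disarm: (9/10)·6 + (1/10)·2 = 28/5.

28/5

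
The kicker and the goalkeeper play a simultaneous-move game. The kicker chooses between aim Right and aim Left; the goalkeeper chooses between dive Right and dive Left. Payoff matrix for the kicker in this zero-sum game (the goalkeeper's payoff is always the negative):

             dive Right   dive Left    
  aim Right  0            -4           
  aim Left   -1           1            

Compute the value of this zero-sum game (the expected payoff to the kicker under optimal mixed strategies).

The goalkeeper's mix must leave the kicker indifferent between aim Right and aim Left.
  the kicker's expected payoff from aim Right: q·0 + (1−q)·(-4) = 4q - 4
  the kicker's expected payoff from aim Left: q·(-1) + (1−q)·1 = -2q + 1
  4q - 4 = -2q + 1  ⇒  6q = 5  ⇒  q = 5/6.
The value is the kicker's expected payoff against this mix (using aim Right): (5/6)·0 + (1/6)·(-4) = -2/3.

v = -2/3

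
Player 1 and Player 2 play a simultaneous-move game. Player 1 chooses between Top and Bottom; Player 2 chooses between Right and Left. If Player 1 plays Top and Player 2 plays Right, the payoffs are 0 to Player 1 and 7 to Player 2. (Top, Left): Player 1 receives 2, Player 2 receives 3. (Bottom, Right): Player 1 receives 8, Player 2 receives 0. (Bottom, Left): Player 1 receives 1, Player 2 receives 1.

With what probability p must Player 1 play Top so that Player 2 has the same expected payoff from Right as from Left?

p = 1/5

In a mixed equilibrium Player 2 is indifferent between Right and Left; this condition fixes p.
  Player 2's expected payoff from Right: p·7 + (1−p)·0 = 7p
  Player 2's expected payoff from Left: p·3 + (1−p)·1 = 2p + 1
  7p = 2p + 1  ⇒  5p = 1  ⇒  p = 1/5.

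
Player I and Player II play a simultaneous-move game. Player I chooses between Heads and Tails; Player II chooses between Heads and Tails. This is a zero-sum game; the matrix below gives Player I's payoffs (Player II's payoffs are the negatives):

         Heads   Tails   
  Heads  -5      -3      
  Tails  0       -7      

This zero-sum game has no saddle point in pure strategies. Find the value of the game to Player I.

v = -35/9

In a mixed equilibrium Player I is indifferent between Heads and Tails; this condition fixes q.
  Player I's payoff from Heads: q·(-5) + (1−q)·(-3) = -2q - 3
  Player I's payoff from Tails: q·0 + (1−q)·(-7) = 7q - 7
  -2q - 3 = 7q - 7  ⇒  -9q = -4  ⇒  q = 4/9.
The value is Player I's expected payoff against this mix (using Heads): (4/9)·(-5) + (5/9)·(-3) = -35/9.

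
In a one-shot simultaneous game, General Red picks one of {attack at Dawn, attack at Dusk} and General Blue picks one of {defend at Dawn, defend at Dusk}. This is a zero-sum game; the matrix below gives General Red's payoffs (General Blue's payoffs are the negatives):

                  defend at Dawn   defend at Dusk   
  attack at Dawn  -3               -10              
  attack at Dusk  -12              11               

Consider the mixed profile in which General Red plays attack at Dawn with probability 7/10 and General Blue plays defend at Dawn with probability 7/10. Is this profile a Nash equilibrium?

Given General Red's mix p = 7/10, General Blue's payoff from defend at Dawn is 57/10 but from defend at Dusk is 37/10. General Blue strictly prefers defend at Dawn, so General Blue would not mix.
So the proposed profile is not a Nash equilibrium.

No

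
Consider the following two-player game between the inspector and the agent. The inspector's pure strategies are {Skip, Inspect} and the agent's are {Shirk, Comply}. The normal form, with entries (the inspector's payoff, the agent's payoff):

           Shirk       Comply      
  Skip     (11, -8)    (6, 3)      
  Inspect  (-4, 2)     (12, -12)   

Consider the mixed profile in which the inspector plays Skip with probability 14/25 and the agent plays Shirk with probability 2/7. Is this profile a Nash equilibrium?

Yes

Check the agent's indifference given the inspector's mix p = 14/25:
  payoff from Shirk = -18/5; payoff from Comply = -18/5 — equal.
Check the inspector's indifference given the agent's mix q = 2/7:
  payoff from Skip = 52/7; payoff from Inspect = 52/7 — equal.
Both players are indifferent, so neither can profitably deviate.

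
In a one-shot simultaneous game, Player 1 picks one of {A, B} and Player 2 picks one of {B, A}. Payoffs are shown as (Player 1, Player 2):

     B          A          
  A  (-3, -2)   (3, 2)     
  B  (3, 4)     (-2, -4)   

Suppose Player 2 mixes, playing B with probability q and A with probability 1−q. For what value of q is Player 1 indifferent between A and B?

q = 5/11

Set Player 1's expected payoff from A equal to that from B:
  Player 1's payoff from A: q·(-3) + (1−q)·3 = -6q + 3
  Player 1's payoff from B: q·3 + (1−q)·(-2) = 5q - 2
  -6q + 3 = 5q - 2  ⇒  -11q = -5  ⇒  q = 5/11.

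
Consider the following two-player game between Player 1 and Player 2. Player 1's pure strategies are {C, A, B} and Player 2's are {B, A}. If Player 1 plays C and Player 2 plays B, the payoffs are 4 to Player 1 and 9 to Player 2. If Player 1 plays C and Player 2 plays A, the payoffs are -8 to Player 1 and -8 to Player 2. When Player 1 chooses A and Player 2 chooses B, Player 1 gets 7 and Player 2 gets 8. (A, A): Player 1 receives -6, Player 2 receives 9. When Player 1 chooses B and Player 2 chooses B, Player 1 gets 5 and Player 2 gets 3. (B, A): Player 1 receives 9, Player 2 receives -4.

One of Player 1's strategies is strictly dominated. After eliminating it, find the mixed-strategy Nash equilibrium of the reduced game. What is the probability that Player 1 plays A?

p = 7/8

Player 1's strategy C is strictly dominated by A: 7 > 4 and -6 > -8. Eliminate C.
Set Player 2's expected payoff from B equal to that from A:
  Player 2's expected payoff from B: p·8 + (1−p)·3 = 5p + 3
  Player 2's expected payoff from A: p·9 + (1−p)·(-4) = 13p - 4
  5p + 3 = 13p - 4  ⇒  -8p = -7  ⇒  p = 7/8.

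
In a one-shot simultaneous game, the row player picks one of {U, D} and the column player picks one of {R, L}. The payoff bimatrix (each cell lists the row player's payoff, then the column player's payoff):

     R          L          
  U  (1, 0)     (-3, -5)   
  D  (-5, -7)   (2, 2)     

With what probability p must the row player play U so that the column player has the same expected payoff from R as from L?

Set the column player's expected payoff from R equal to that from L:
  the column player's expected payoff from R: p·0 + (1−p)·(-7) = 7p - 7
  the column player's expected payoff from L: p·(-5) + (1−p)·2 = -7p + 2
  7p - 7 = -7p + 2  ⇒  14p = 9  ⇒  p = 9/14.

p = 9/14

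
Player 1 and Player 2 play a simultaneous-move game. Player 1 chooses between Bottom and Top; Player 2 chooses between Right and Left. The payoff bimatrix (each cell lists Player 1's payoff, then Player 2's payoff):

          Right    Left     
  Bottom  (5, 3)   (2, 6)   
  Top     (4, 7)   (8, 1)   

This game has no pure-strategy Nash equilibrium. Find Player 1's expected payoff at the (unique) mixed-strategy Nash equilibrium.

32/7

Player 2's mix must leave Player 1 indifferent between Bottom and Top.
  Player 1's expected payoff from Bottom: q·5 + (1−q)·2 = 3q + 2
  Player 1's expected payoff from Top: q·4 + (1−q)·8 = -4q + 8
  3q + 2 = -4q + 8  ⇒  7q = 6  ⇒  q = 6/7.
At equilibrium Player 1 is indifferent across rows, so Player 1's payoff equals the payoff from Bottom: (6/7)·5 + (1/7)·2 = 32/7.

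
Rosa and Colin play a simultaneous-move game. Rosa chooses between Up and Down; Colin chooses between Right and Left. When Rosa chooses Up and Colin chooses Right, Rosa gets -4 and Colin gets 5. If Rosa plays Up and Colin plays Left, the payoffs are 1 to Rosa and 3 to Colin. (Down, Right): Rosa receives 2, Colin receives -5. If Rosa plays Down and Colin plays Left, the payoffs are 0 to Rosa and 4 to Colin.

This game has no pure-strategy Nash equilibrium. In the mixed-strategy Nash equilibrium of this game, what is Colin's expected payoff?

35/11

Rosa's mix must leave Colin indifferent between Right and Left.
  Colin's payoff to Right: p·5 + (1−p)·(-5) = 10p - 5
  Colin's payoff to Left: p·3 + (1−p)·4 = -p + 4
  10p - 5 = -p + 4  ⇒  11p = 9  ⇒  p = 9/11.
At equilibrium Colin is indifferent across columns, so Colin's payoff equals the payoff from Right: (9/11)·5 + (2/11)·(-5) = 35/11.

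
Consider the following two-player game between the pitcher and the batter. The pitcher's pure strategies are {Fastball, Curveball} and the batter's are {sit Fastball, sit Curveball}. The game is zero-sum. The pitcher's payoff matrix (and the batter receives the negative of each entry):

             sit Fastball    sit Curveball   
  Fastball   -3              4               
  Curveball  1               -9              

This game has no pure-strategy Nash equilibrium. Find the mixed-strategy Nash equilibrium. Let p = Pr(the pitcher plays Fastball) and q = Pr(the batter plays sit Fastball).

p = 10/17, q = 13/17

For the batter to be willing to mix, the batter must be indifferent between sit Fastball and sit Curveball, which pins down the pitcher's mix.
  the batter's expected payoff from sit Fastball: p·3 + (1−p)·(-1) = 4p - 1
  the batter's expected payoff from sit Curveball: p·(-4) + (1−p)·9 = -13p + 9
  4p - 1 = -13p + 9  ⇒  17p = 10  ⇒  p = 10/17.
Set the pitcher's expected payoff from Fastball equal to that from Curveball:
  the pitcher's expected payoff from Fastball: q·(-3) + (1−q)·4 = -7q + 4
  the pitcher's expected payoff from Curveball: q·1 + (1−q)·(-9) = 10q - 9
  -7q + 4 = 10q - 9  ⇒  -17q = -13  ⇒  q = 13/17.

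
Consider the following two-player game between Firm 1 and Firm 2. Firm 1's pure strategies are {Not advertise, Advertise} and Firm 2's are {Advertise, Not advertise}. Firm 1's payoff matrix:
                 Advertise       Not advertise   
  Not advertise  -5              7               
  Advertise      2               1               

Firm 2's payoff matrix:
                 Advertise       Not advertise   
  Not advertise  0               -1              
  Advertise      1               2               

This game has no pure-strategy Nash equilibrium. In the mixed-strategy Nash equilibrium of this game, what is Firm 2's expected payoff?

1/2

Firm 2's indifference between Advertise and Not advertise determines Firm 1's mixing probability p:
  Firm 2's payoff from Advertise: p·0 + (1−p)·1 = -p + 1
  Firm 2's payoff from Not advertise: p·(-1) + (1−p)·2 = -3p + 2
  -p + 1 = -3p + 2  ⇒  2p = 1  ⇒  p = 1/2.
At equilibrium Firm 2 is indifferent across columns, so Firm 2's payoff equals the payoff from Advertise: (1/2)·0 + (1/2)·1 = 1/2.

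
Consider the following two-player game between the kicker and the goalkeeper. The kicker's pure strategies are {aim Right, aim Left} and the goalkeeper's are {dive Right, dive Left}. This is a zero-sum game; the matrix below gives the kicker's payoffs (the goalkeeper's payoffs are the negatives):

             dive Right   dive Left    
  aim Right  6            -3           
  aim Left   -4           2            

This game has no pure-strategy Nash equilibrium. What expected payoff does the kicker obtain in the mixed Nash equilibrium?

0

The goalkeeper's mix must leave the kicker indifferent between aim Right and aim Left.
  the kicker's payoff to aim Right: q·6 + (1−q)·(-3) = 9q - 3
  the kicker's payoff to aim Left: q·(-4) + (1−q)·2 = -6q + 2
  9q - 3 = -6q + 2  ⇒  15q = 5  ⇒  q = 1/3.
At equilibrium the kicker is indifferent across rows, so the kicker's payoff equals the payoff from aim Right: (1/3)·6 + (2/3)·(-3) = 0.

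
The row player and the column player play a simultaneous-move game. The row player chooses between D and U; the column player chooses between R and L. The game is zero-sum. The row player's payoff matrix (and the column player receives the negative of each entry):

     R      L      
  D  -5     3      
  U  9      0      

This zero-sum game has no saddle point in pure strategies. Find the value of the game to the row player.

For the row player to be willing to mix, the row player must be indifferent between D and U, which pins down the column player's mix.
  the row player's payoff to D: q·(-5) + (1−q)·3 = -8q + 3
  the row player's payoff to U: q·9 + (1−q)·0 = 9q
  -8q + 3 = 9q  ⇒  -17q = -3  ⇒  q = 3/17.
The value is the row player's expected payoff against this mix (using D): (3/17)·(-5) + (14/17)·3 = 27/17.

v = 27/17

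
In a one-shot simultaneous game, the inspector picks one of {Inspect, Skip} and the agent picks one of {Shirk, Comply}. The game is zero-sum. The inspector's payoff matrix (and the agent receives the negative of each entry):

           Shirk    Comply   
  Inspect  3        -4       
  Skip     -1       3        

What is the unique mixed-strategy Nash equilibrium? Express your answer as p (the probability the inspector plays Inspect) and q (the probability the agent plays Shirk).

For the agent to be willing to mix, the agent must be indifferent between Shirk and Comply, which pins down the inspector's mix.
  the agent's payoff to Shirk: p·(-3) + (1−p)·1 = -4p + 1
  the agent's payoff to Comply: p·4 + (1−p)·(-3) = 7p - 3
  -4p + 1 = 7p - 3  ⇒  -11p = -4  ⇒  p = 4/11.
The agent's mix must leave the inspector indifferent between Inspect and Skip.
  the inspector's payoff to Inspect: q·3 + (1−q)·(-4) = 7q - 4
  the inspector's payoff to Skip: q·(-1) + (1−q)·3 = -4q + 3
  7q - 4 = -4q + 3  ⇒  11q = 7  ⇒  q = 7/11.

p = 4/11, q = 7/11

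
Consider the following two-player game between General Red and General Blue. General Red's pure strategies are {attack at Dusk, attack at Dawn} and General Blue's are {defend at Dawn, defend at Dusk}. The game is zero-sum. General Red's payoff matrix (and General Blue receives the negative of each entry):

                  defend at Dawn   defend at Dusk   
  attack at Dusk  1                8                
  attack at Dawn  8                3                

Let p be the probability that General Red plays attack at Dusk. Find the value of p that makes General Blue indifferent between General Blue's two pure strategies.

p = 5/12

General Blue's indifference between defend at Dawn and defend at Dusk determines General Red's mixing probability p:
  General Blue's payoff from defend at Dawn: p·(-1) + (1−p)·(-8) = 7p - 8
  General Blue's payoff from defend at Dusk: p·(-8) + (1−p)·(-3) = -5p - 3
  7p - 8 = -5p - 3  ⇒  12p = 5  ⇒  p = 5/12.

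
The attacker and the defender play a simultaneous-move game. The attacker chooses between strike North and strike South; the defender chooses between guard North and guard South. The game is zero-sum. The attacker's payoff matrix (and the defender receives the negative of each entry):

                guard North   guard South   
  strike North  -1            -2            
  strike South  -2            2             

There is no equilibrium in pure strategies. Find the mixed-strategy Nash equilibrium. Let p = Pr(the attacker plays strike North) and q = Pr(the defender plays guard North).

The attacker's mix must leave the defender indifferent between guard North and guard South.
  the defender's payoff from guard North: p·1 + (1−p)·2 = -p + 2
  the defender's payoff from guard South: p·2 + (1−p)·(-2) = 4p - 2
  -p + 2 = 4p - 2  ⇒  -5p = -4  ⇒  p = 4/5.
The defender's mix must leave the attacker indifferent between strike North and strike South.
  the attacker's payoff from strike North: q·(-1) + (1−q)·(-2) = q - 2
  the attacker's payoff from strike South: q·(-2) + (1−q)·2 = -4q + 2
  q - 2 = -4q + 2  ⇒  5q = 4  ⇒  q = 4/5.

p = 4/5, q = 4/5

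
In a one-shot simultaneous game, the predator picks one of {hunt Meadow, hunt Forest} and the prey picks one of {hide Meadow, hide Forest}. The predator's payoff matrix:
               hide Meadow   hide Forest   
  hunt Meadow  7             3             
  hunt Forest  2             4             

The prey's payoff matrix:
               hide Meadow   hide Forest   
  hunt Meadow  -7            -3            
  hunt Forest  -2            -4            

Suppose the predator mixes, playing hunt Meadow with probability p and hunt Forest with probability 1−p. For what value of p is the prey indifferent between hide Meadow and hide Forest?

p = 1/3

Set the prey's expected payoff from hide Meadow equal to that from hide Forest:
  the prey's payoff from hide Meadow: p·(-7) + (1−p)·(-2) = -5p - 2
  the prey's payoff from hide Forest: p·(-3) + (1−p)·(-4) = p - 4
  -5p - 2 = p - 4  ⇒  -6p = -2  ⇒  p = 1/3.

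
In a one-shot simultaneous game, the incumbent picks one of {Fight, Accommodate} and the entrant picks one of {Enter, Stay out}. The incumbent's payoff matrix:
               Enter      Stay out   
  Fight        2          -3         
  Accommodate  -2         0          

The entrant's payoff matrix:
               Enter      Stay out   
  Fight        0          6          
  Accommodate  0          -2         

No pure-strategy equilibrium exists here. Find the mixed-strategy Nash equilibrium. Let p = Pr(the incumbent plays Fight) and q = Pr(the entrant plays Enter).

The incumbent's mix must leave the entrant indifferent between Enter and Stay out.
  the entrant's payoff from Enter: p·0 + (1−p)·0 = 0
  the entrant's payoff from Stay out: p·6 + (1−p)·(-2) = 8p - 2
  0 = 8p - 2  ⇒  -8p = -2  ⇒  p = 1/4.
In a mixed equilibrium the incumbent is indifferent between Fight and Accommodate; this condition fixes q.
  the incumbent's payoff from Fight: q·2 + (1−q)·(-3) = 5q - 3
  the incumbent's payoff from Accommodate: q·(-2) + (1−q)·0 = -2q
  5q - 3 = -2q  ⇒  7q = 3  ⇒  q = 3/7.

p = 1/4, q = 3/7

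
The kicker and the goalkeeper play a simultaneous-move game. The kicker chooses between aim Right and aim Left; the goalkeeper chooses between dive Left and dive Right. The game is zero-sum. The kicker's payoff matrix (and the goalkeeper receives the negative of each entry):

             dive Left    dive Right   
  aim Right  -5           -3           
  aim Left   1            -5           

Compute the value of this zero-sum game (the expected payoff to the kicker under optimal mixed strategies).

Set the kicker's expected payoff from aim Right equal to that from aim Left:
  the kicker's payoff to aim Right: q·(-5) + (1−q)·(-3) = -2q - 3
  the kicker's payoff to aim Left: q·1 + (1−q)·(-5) = 6q - 5
  -2q - 3 = 6q - 5  ⇒  -8q = -2  ⇒  q = 1/4.
The value is the kicker's expected payoff against this mix (using aim Right): (1/4)·(-5) + (3/4)·(-3) = -7/2.

v = -7/2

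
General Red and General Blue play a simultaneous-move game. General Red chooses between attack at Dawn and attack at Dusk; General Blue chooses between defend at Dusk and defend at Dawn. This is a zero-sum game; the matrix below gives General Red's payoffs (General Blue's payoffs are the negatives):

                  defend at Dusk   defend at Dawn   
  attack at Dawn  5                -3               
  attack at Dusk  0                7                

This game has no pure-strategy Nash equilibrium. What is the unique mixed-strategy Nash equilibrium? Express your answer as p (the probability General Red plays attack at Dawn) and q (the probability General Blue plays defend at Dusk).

In a mixed equilibrium General Blue is indifferent between defend at Dusk and defend at Dawn; this condition fixes p.
  General Blue's payoff to defend at Dusk: p·(-5) + (1−p)·0 = -5p
  General Blue's payoff to defend at Dawn: p·3 + (1−p)·(-7) = 10p - 7
  -5p = 10p - 7  ⇒  -15p = -7  ⇒  p = 7/15.
General Red's indifference between attack at Dawn and attack at Dusk determines General Blue's mixing probability q:
  General Red's payoff from attack at Dawn: q·5 + (1−q)·(-3) = 8q - 3
  General Red's payoff from attack at Dusk: q·0 + (1−q)·7 = -7q + 7
  8q - 3 = -7q + 7  ⇒  15q = 10  ⇒  q = 2/3.

p = 7/15, q = 2/3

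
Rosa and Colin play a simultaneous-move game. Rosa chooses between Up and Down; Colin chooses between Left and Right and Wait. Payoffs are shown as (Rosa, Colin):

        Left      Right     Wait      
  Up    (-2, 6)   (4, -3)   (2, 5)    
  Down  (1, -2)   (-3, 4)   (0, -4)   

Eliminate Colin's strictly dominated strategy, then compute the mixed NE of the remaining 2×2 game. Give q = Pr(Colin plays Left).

q = 7/10

Colin's strategy Wait is strictly dominated by Left: 6 > 5 and -2 > -4. Eliminate Wait.
Set Rosa's expected payoff from Up equal to that from Down:
  Rosa's payoff from Up: q·(-2) + (1−q)·4 = -6q + 4
  Rosa's payoff from Down: q·1 + (1−q)·(-3) = 4q - 3
  -6q + 4 = 4q - 3  ⇒  -10q = -7  ⇒  q = 7/10.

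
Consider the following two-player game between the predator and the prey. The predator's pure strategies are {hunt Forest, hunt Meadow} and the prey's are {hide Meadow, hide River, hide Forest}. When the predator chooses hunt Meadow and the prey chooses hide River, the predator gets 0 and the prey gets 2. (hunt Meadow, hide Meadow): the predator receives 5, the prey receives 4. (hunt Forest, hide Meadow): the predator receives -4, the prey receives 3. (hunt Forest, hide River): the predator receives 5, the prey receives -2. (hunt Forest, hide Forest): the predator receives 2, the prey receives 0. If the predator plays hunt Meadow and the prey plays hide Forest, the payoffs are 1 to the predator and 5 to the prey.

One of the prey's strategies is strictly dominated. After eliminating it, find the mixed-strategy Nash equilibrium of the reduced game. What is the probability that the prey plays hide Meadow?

q = 1/10

The prey's strategy hide River is strictly dominated by hide Forest: 0 > -2 and 5 > 2. Eliminate hide River.
In a mixed equilibrium the predator is indifferent between hunt Forest and hunt Meadow; this condition fixes q.
  the predator's expected payoff from hunt Forest: q·(-4) + (1−q)·2 = -6q + 2
  the predator's expected payoff from hunt Meadow: q·5 + (1−q)·1 = 4q + 1
  -6q + 2 = 4q + 1  ⇒  -10q = -1  ⇒  q = 1/10.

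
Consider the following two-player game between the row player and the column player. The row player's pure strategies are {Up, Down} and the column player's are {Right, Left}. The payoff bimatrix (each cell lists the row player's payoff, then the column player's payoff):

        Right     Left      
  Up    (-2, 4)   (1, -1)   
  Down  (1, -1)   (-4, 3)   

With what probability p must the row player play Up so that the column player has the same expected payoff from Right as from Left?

The row player's mix must leave the column player indifferent between Right and Left.
  the column player's payoff to Right: p·4 + (1−p)·(-1) = 5p - 1
  the column player's payoff to Left: p·(-1) + (1−p)·3 = -4p + 3
  5p - 1 = -4p + 3  ⇒  9p = 4  ⇒  p = 4/9.

p = 4/9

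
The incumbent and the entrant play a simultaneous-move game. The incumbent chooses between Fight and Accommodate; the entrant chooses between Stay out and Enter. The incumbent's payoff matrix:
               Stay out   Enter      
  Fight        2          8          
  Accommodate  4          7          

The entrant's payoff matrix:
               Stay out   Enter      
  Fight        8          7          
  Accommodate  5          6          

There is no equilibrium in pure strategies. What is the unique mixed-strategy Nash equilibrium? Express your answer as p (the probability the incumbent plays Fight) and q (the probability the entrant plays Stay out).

p = 1/2, q = 1/3

The incumbent's mix must leave the entrant indifferent between Stay out and Enter.
  the entrant's payoff from Stay out: p·8 + (1−p)·5 = 3p + 5
  the entrant's payoff from Enter: p·7 + (1−p)·6 = p + 6
  3p + 5 = p + 6  ⇒  2p = 1  ⇒  p = 1/2.
In a mixed equilibrium the incumbent is indifferent between Fight and Accommodate; this condition fixes q.
  the incumbent's payoff from Fight: q·2 + (1−q)·8 = -6q + 8
  the incumbent's payoff from Accommodate: q·4 + (1−q)·7 = -3q + 7
  -6q + 8 = -3q + 7  ⇒  -3q = -1  ⇒  q = 1/3.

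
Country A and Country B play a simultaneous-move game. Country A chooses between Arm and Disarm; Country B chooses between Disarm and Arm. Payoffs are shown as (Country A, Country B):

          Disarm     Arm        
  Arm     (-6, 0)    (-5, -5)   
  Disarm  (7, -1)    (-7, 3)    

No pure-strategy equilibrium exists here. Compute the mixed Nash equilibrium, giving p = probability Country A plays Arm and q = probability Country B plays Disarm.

In a mixed equilibrium Country B is indifferent between Disarm and Arm; this condition fixes p.
  Country B's expected payoff from Disarm: p·0 + (1−p)·(-1) = p - 1
  Country B's expected payoff from Arm: p·(-5) + (1−p)·3 = -8p + 3
  p - 1 = -8p + 3  ⇒  9p = 4  ⇒  p = 4/9.
Country A's indifference between Arm and Disarm determines Country B's mixing probability q:
  Country A's payoff from Arm: q·(-6) + (1−q)·(-5) = -q - 5
  Country A's payoff from Disarm: q·7 + (1−q)·(-7) = 14q - 7
  -q - 5 = 14q - 7  ⇒  -15q = -2  ⇒  q = 2/15.

p = 4/9, q = 2/15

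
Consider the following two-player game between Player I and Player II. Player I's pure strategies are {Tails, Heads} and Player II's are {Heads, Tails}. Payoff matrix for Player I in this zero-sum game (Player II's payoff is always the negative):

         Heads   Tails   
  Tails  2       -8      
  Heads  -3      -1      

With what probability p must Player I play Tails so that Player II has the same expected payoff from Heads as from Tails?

Player I's mix must leave Player II indifferent between Heads and Tails.
  Player II's expected payoff from Heads: p·(-2) + (1−p)·3 = -5p + 3
  Player II's expected payoff from Tails: p·8 + (1−p)·1 = 7p + 1
  -5p + 3 = 7p + 1  ⇒  -12p = -2  ⇒  p = 1/6.

p = 1/6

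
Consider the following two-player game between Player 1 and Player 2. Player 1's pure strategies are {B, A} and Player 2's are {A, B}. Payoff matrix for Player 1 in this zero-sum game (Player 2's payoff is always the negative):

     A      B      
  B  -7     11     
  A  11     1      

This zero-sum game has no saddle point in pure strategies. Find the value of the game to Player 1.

Set Player 1's expected payoff from B equal to that from A:
  Player 1's payoff to B: q·(-7) + (1−q)·11 = -18q + 11
  Player 1's payoff to A: q·11 + (1−q)·1 = 10q + 1
  -18q + 11 = 10q + 1  ⇒  -28q = -10  ⇒  q = 5/14.
The value is Player 1's expected payoff against this mix (using B): (5/14)·(-7) + (9/14)·11 = 32/7.

v = 32/7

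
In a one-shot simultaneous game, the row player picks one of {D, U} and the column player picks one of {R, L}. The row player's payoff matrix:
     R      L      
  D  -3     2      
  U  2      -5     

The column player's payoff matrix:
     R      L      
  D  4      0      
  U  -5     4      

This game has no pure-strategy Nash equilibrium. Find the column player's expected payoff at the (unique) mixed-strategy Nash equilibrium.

16/13

For the column player to be willing to mix, the column player must be indifferent between R and L, which pins down the row player's mix.
  the column player's expected payoff from R: p·4 + (1−p)·(-5) = 9p - 5
  the column player's expected payoff from L: p·0 + (1−p)·4 = -4p + 4
  9p - 5 = -4p + 4  ⇒  13p = 9  ⇒  p = 9/13.
At equilibrium the column player is indifferent across columns, so the column player's payoff equals the payoff from R: (9/13)·4 + (4/13)·(-5) = 16/13.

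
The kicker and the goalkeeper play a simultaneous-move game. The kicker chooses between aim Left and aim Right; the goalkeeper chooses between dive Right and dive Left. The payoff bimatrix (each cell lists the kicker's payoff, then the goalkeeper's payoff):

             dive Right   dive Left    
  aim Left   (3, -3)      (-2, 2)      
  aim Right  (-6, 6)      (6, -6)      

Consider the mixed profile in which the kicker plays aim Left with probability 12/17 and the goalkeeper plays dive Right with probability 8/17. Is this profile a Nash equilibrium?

Check the goalkeeper's indifference given the kicker's mix p = 12/17:
  payoff from dive Right = -6/17; payoff from dive Left = -6/17 — equal.
Check the kicker's indifference given the goalkeeper's mix q = 8/17:
  payoff from aim Left = 6/17; payoff from aim Right = 6/17 — equal.
Both players are indifferent, so neither can profitably deviate.

Yes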